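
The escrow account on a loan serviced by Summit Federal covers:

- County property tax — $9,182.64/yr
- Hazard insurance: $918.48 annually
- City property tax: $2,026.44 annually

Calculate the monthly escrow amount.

$1,010.63

County property tax: $9,182.64/yr
Hazard insurance: $918.48/yr
City property tax: $2,026.44/yr
Annual escrow total = $12,127.56
Monthly = $12,127.56 ÷ 12 = $1,010.63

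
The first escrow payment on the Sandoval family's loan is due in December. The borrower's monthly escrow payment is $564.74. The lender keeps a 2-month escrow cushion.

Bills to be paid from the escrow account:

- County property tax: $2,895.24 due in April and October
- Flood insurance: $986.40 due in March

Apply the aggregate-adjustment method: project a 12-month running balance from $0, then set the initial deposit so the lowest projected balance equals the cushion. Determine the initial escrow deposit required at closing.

$2,187.42

Cushion = 2 × $564.74 = $1,129.48
Trial balance (start $0, +$564.74 each month, − disbursements):
  Dec: +$564.74 → $564.74
  Jan: +$564.74 → $1,129.48
  Feb: +$564.74 → $1,694.22
  Mar: +$564.74 − $986.40 → $1,272.56
  Apr: +$564.74 − $2,895.24 → -$1,057.94
  May: +$564.74 → -$493.20
  Jun: +$564.74 → $71.54
  Jul: +$564.74 → $636.28
  Aug: +$564.74 → $1,201.02
  Sep: +$564.74 → $1,765.76
  Oct: +$564.74 − $2,895.24 → -$564.74
  Nov: +$564.74 → $0.00
Lowest trial balance = -$1,057.94 (Apr)
Initial deposit = cushion − low point = $1,129.48 − (-$1,057.94) = $2,187.42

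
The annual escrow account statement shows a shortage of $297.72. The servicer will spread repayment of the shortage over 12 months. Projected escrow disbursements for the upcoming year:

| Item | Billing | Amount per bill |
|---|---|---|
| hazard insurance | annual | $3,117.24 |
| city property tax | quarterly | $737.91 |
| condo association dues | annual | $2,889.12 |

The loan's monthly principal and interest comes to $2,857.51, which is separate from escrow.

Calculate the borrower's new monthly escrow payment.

$771.31

Hazard insurance: $3,117.24
City property tax: $737.91 × 4 = $2,951.64
Condo association dues: $2,889.12
Total annual escrow = $3,117.24 + $2,951.64 + $2,889.12 = $8,958.00
Monthly = $8,958.00 ÷ 12 = $746.50
Monthly shortage recovery: $297.72 / 12 = $24.81
New monthly escrow = $746.50 + $24.81 = $771.31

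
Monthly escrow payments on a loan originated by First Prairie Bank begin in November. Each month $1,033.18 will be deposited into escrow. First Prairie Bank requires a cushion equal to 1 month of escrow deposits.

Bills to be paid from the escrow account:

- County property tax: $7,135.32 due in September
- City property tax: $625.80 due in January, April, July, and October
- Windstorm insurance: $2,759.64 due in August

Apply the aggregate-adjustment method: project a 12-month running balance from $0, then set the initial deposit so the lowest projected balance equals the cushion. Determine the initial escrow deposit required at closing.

Cushion = 1 × $1,033.18 = $1,033.18
Trial balance (start $0, +$1,033.18 each month, − disbursements):
  Nov: +$1,033.18 → $1,033.18
  Dec: +$1,033.18 → $2,066.36
  Jan: +$1,033.18 − $625.80 → $2,473.74
  Feb: +$1,033.18 → $3,506.92
  Mar: +$1,033.18 → $4,540.10
  Apr: +$1,033.18 − $625.80 → $4,947.48
  May: +$1,033.18 → $5,980.66
  Jun: +$1,033.18 → $7,013.84
  Jul: +$1,033.18 − $625.80 → $7,421.22
  Aug: +$1,033.18 − $2,759.64 → $5,694.76
  Sep: +$1,033.18 − $7,135.32 → -$407.38
  Oct: +$1,033.18 − $625.80 → $0.00
Lowest trial balance = -$407.38 (Sep)
Initial deposit = cushion − low point = $1,033.18 − (-$407.38) = $1,440.56

$1,440.56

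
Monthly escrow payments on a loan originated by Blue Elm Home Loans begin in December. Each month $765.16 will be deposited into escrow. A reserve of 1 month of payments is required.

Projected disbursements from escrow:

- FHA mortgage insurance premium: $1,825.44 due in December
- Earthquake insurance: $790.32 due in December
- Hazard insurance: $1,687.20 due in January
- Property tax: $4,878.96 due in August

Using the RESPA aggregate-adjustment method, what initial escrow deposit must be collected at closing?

Cushion = 1 × $765.16 = $765.16
Trial balance (start $0, +$765.16 each month, − disbursements):
  Dec: +$765.16 − $2,615.76 → -$1,850.60
  Jan: +$765.16 − $1,687.20 → -$2,772.64
  Feb: +$765.16 → -$2,007.48
  Mar: +$765.16 → -$1,242.32
  Apr: +$765.16 → -$477.16
  May: +$765.16 → $288.00
  Jun: +$765.16 → $1,053.16
  Jul: +$765.16 → $1,818.32
  Aug: +$765.16 − $4,878.96 → -$2,295.48
  Sep: +$765.16 → -$1,530.32
  Oct: +$765.16 → -$765.16
  Nov: +$765.16 → $0.00
Lowest trial balance = -$2,772.64 (Jan)
Initial deposit = cushion − low point = $765.16 − (-$2,772.64) = $3,537.80

$3,537.80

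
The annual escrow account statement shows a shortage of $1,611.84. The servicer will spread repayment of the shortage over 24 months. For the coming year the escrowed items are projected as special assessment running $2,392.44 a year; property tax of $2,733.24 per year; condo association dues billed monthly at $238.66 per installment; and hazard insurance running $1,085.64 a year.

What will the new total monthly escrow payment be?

$823.43

Special assessment: $2,392.44 per year
Property tax: $2,733.24 per year
Condo association dues: $238.66 × 12 = $2,863.92 per year
Hazard insurance: $1,085.64 per year
Annual escrow total = $2,392.44 + $2,733.24 + $2,863.92 + $1,085.64 = $9,075.24
Monthly = $9,075.24 / 12 = $756.27
Monthly shortage recovery: $1,611.84 ÷ 24 = $67.16
New monthly escrow = $756.27 + $67.16 = $823.43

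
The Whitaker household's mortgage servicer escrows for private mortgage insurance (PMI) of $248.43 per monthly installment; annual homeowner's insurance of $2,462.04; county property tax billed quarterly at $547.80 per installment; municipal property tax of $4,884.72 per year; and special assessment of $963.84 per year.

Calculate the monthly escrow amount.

$1,123.58

Private mortgage insurance (PMI) — $248.43 × 12 = $2,981.16/yr
Homeowner's insurance — $2,462.04/yr
County property tax — $547.80 × 4 = $2,191.20/yr
Municipal property tax — $4,884.72/yr
Special assessment — $963.84/yr
Total per year = $2,981.16 + $2,462.04 + $2,191.20 + $4,884.72 + $963.84 = $13,482.96
Monthly = $13,482.96 / 12 = $1,123.58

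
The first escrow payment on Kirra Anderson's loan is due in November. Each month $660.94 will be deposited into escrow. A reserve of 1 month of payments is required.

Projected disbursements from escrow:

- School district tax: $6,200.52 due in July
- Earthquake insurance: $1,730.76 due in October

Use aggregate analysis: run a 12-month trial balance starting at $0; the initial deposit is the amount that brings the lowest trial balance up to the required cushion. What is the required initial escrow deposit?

Cushion = 1 × $660.94 = $660.94
Trial balance (start $0, +$660.94 each month, − disbursements):
  Nov: +$660.94 → $660.94
  Dec: +$660.94 → $1,321.88
  Jan: +$660.94 → $1,982.82
  Feb: +$660.94 → $2,643.76
  Mar: +$660.94 → $3,304.70
  Apr: +$660.94 → $3,965.64
  May: +$660.94 → $4,626.58
  Jun: +$660.94 → $5,287.52
  Jul: +$660.94 − $6,200.52 → -$252.06
  Aug: +$660.94 → $408.88
  Sep: +$660.94 → $1,069.82
  Oct: +$660.94 − $1,730.76 → $0.00
Lowest trial balance = -$252.06 (Jul)
Initial deposit = cushion − low point = $660.94 − (-$252.06) = $913.00

$913.00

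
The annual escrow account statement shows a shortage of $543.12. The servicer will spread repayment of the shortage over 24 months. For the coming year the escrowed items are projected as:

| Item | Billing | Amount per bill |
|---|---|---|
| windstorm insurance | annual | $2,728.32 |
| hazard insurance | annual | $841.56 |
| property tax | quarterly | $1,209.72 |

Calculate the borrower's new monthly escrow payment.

$723.36

Windstorm insurance — $2,728.32
Hazard insurance — $841.56
Property tax — $1,209.72 × 4 = $4,838.88
Yearly total = $2,728.32 + $841.56 + $4,838.88 = $8,408.76
Monthly escrow = $8,408.76 / 12 = $700.73
Shortage spread = $543.12 ÷ 24 = $22.63/mo
New monthly escrow = $700.73 + $22.63 = $723.36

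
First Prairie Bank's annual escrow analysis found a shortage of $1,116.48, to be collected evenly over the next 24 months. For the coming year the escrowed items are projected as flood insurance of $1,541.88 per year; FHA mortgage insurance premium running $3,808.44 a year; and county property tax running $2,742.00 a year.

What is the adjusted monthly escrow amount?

$720.88

Flood insurance: $1,541.88 per year
FHA mortgage insurance premium: $3,808.44 per year
County property tax: $2,742.00 per year
Combined annual = $8,092.32
Per month = $8,092.32 / 12 = $674.36
Shortage spread = $1,116.48 ÷ 24 = $46.52/mo
New monthly escrow = $674.36 + $46.52 = $720.88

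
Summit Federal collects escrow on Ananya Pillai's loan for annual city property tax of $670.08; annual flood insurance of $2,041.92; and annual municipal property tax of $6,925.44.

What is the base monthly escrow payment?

City property tax: $670.08 per year
Flood insurance: $2,041.92 per year
Municipal property tax: $6,925.44 per year
Combined annual = $670.08 + $2,041.92 + $6,925.44 = $9,637.44
Base monthly escrow = $9,637.44 / 12 = $803.12

$803.12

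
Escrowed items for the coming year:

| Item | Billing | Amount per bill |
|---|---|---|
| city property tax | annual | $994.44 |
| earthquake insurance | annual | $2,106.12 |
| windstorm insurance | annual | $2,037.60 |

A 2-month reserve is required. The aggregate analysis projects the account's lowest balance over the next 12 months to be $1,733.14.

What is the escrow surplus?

City property tax = $994.44
Earthquake insurance = $2,106.12
Windstorm insurance = $2,037.60
Total annual escrow = $994.44 + $2,106.12 + $2,037.60 = $5,138.16
Base monthly escrow = $5,138.16 ÷ 12 = $428.18
Cushion = 2 × $428.18 = $856.36
Excess over cushion: $1,733.14 − $856.36 = $876.78

$876.78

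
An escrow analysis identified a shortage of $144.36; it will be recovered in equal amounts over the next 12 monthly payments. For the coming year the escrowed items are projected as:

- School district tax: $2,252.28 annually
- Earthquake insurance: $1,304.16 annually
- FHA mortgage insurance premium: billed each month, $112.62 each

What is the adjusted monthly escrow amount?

School district tax: $2,252.28
Earthquake insurance: $1,304.16
FHA mortgage insurance premium: $112.62 × 12 = $1,351.44
Annual escrow total = $2,252.28 + $1,304.16 + $1,351.44 = $4,907.88
Monthly escrow = $4,907.88 / 12 = $408.99
Shortage spread = $144.36 ÷ 12 = $12.03/mo
Adjusted monthly = $408.99 + $12.03 = $421.02

$421.02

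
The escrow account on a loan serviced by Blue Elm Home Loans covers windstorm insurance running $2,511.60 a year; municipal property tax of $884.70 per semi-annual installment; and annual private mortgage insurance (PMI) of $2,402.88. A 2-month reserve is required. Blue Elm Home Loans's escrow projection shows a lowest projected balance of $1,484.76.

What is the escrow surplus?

Windstorm insurance = $2,511.60 annually
Municipal property tax = $884.70 × 2 = $1,769.40 annually
Private mortgage insurance (PMI) = $2,402.88 annually
Annual escrow total = $2,511.60 + $1,769.40 + $2,402.88 = $6,683.88
Monthly = $6,683.88 ÷ 12 = $556.99
Cushion = 2 × $556.99 = $1,113.98
Excess over cushion: $1,484.76 − $1,113.98 = $370.78

$370.78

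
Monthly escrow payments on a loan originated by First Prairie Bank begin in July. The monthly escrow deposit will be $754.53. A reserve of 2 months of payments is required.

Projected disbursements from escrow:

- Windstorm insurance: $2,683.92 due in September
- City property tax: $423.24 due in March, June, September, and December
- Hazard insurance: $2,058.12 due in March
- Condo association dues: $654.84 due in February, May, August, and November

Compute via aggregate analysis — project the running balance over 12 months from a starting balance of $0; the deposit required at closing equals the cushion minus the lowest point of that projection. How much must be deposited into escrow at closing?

$3,007.47

Cushion = 2 × $754.53 = $1,509.06
Trial balance (start $0, +$754.53 each month, − disbursements):
  Jul: +$754.53 → $754.53
  Aug: +$754.53 − $654.84 → $854.22
  Sep: +$754.53 − $3,107.16 → -$1,498.41
  Oct: +$754.53 → -$743.88
  Nov: +$754.53 − $654.84 → -$644.19
  Dec: +$754.53 − $423.24 → -$312.90
  Jan: +$754.53 → $441.63
  Feb: +$754.53 − $654.84 → $541.32
  Mar: +$754.53 − $2,481.36 → -$1,185.51
  Apr: +$754.53 → -$430.98
  May: +$754.53 − $654.84 → -$331.29
  Jun: +$754.53 − $423.24 → $0.00
Lowest trial balance = -$1,498.41 (Sep)
Initial deposit = cushion − low point = $1,509.06 − (-$1,498.41) = $3,007.47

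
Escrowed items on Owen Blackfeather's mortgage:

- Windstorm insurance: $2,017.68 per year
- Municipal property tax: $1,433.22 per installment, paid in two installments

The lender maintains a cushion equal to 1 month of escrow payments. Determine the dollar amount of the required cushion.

Windstorm insurance: $2,017.68 per year
Municipal property tax: $1,433.22 × 2 = $2,866.44 per year
Yearly total = $2,017.68 + $2,866.44 = $4,884.12
Per month = $4,884.12 / 12 = $407.01
Required cushion = 1 × $407.01 = $407.01

$407.01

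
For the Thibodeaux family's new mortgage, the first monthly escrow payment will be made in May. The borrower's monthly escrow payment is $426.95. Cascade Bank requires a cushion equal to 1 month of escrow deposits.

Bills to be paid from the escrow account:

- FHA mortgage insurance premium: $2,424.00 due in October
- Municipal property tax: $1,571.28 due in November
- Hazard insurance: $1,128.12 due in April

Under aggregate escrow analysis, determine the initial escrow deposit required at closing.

Cushion = 1 × $426.95 = $426.95
Trial balance (start $0, +$426.95 each month, − disbursements):
  May: +$426.95 → $426.95
  Jun: +$426.95 → $853.90
  Jul: +$426.95 → $1,280.85
  Aug: +$426.95 → $1,707.80
  Sep: +$426.95 → $2,134.75
  Oct: +$426.95 − $2,424.00 → $137.70
  Nov: +$426.95 − $1,571.28 → -$1,006.63
  Dec: +$426.95 → -$579.68
  Jan: +$426.95 → -$152.73
  Feb: +$426.95 → $274.22
  Mar: +$426.95 → $701.17
  Apr: +$426.95 − $1,128.12 → $0.00
Lowest trial balance = -$1,006.63 (Nov)
Initial deposit = cushion − low point = $426.95 − (-$1,006.63) = $1,433.58

$1,433.58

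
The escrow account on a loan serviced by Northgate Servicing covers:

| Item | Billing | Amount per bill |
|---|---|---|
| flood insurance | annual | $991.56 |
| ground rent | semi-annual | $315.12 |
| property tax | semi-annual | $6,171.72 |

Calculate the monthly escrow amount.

$1,163.77

Flood insurance — $991.56 annually
Ground rent — $315.12 × 2 = $630.24 annually
Property tax — $6,171.72 × 2 = $12,343.44 annually
Total annual escrow = $991.56 + $630.24 + $12,343.44 = $13,965.24
Base monthly escrow = $13,965.24 / 12 = $1,163.77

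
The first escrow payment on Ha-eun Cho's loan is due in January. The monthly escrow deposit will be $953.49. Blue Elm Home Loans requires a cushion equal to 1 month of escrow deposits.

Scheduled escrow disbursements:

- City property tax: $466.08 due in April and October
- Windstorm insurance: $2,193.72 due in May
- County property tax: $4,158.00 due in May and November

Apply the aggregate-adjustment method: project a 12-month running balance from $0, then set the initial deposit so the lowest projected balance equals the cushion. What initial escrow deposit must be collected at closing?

Cushion = 1 × $953.49 = $953.49
Trial balance (start $0, +$953.49 each month, − disbursements):
  Jan: +$953.49 → $953.49
  Feb: +$953.49 → $1,906.98
  Mar: +$953.49 → $2,860.47
  Apr: +$953.49 − $466.08 → $3,347.88
  May: +$953.49 − $6,351.72 → -$2,050.35
  Jun: +$953.49 → -$1,096.86
  Jul: +$953.49 → -$143.37
  Aug: +$953.49 → $810.12
  Sep: +$953.49 → $1,763.61
  Oct: +$953.49 − $466.08 → $2,251.02
  Nov: +$953.49 − $4,158.00 → -$953.49
  Dec: +$953.49 → $0.00
Lowest trial balance = -$2,050.35 (May)
Initial deposit = cushion − low point = $953.49 − (-$2,050.35) = $3,003.84

$3,003.84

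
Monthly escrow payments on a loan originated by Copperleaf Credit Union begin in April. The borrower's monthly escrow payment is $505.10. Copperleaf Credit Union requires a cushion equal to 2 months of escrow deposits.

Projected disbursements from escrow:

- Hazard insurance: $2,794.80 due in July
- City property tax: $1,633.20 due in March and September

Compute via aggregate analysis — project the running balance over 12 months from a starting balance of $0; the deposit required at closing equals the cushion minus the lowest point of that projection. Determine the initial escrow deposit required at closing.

Cushion = 2 × $505.10 = $1,010.20
Trial balance (start $0, +$505.10 each month, − disbursements):
  Apr: +$505.10 → $505.10
  May: +$505.10 → $1,010.20
  Jun: +$505.10 → $1,515.30
  Jul: +$505.10 − $2,794.80 → -$774.40
  Aug: +$505.10 → -$269.30
  Sep: +$505.10 − $1,633.20 → -$1,397.40
  Oct: +$505.10 → -$892.30
  Nov: +$505.10 → -$387.20
  Dec: +$505.10 → $117.90
  Jan: +$505.10 → $623.00
  Feb: +$505.10 → $1,128.10
  Mar: +$505.10 − $1,633.20 → $0.00
Lowest trial balance = -$1,397.40 (Sep)
Initial deposit = cushion − low point = $1,010.20 − (-$1,397.40) = $2,407.60

$2,407.60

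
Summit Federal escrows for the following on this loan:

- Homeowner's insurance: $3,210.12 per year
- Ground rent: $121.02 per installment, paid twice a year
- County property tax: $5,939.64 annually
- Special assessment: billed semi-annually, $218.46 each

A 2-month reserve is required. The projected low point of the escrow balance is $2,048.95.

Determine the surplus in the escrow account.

Homeowner's insurance: $3,210.12
Ground rent: $121.02 × 2 = $242.04
County property tax: $5,939.64
Special assessment: $218.46 × 2 = $436.92
Combined annual = $3,210.12 + $242.04 + $5,939.64 + $436.92 = $9,828.72
Per month = $9,828.72 / 12 = $819.06
Cushion = 2 × $819.06 = $1,638.12
Surplus = $2,048.95 − $1,638.12 = $410.83

$410.83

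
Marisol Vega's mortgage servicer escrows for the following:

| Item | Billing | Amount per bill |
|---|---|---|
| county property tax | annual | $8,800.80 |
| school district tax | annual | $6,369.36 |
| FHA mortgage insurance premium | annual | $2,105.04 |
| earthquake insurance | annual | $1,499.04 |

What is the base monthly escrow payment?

$1,564.52

County property tax — $8,800.80/yr
School district tax — $6,369.36/yr
FHA mortgage insurance premium — $2,105.04/yr
Earthquake insurance — $1,499.04/yr
Total annual escrow = $8,800.80 + $6,369.36 + $2,105.04 + $1,499.04 = $18,774.24
Monthly = $18,774.24 / 12 = $1,564.52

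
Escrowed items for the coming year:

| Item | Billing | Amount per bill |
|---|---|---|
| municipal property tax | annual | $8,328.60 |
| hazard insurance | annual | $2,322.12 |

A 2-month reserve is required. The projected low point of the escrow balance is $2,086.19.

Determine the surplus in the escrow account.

$311.07

Municipal property tax: $8,328.60/yr
Hazard insurance: $2,322.12/yr
Annual escrow total = $8,328.60 + $2,322.12 = $10,650.72
Per month = $10,650.72 / 12 = $887.56
Required reserve = 2 × $887.56 = $1,775.12
Surplus = $2,086.19 − $1,775.12 = $311.07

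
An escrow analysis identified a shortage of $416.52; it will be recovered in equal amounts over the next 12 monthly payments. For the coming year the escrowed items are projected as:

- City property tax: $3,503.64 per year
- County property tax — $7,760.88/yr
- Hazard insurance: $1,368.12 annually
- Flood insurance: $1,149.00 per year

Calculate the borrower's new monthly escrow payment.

City property tax — $3,503.64
County property tax — $7,760.88
Hazard insurance — $1,368.12
Flood insurance — $1,149.00
Annual escrow total = $3,503.64 + $7,760.88 + $1,368.12 + $1,149.00 = $13,781.64
Monthly escrow = $13,781.64 ÷ 12 = $1,148.47
Monthly shortage recovery: $416.52 / 12 = $34.71
New monthly escrow = $1,148.47 + $34.71 = $1,183.18

$1,183.18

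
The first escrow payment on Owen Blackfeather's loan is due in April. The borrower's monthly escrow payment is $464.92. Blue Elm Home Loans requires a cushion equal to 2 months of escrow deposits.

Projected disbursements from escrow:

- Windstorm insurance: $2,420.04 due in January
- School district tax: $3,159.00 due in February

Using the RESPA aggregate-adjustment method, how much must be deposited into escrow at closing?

Cushion = 2 × $464.92 = $929.84
Trial balance (start $0, +$464.92 each month, − disbursements):
  Apr: +$464.92 → $464.92
  May: +$464.92 → $929.84
  Jun: +$464.92 → $1,394.76
  Jul: +$464.92 → $1,859.68
  Aug: +$464.92 → $2,324.60
  Sep: +$464.92 → $2,789.52
  Oct: +$464.92 → $3,254.44
  Nov: +$464.92 → $3,719.36
  Dec: +$464.92 → $4,184.28
  Jan: +$464.92 − $2,420.04 → $2,229.16
  Feb: +$464.92 − $3,159.00 → -$464.92
  Mar: +$464.92 → $0.00
Lowest trial balance = -$464.92 (Feb)
Initial deposit = cushion − low point = $929.84 − (-$464.92) = $1,394.76

$1,394.76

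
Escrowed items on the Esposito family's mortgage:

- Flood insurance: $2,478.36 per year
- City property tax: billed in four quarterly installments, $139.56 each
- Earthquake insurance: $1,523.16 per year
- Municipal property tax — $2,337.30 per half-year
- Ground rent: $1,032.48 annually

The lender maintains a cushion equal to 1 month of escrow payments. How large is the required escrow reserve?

Flood insurance: $2,478.36 per year
City property tax: $139.56 × 4 = $558.24 per year
Earthquake insurance: $1,523.16 per year
Municipal property tax: $2,337.30 × 2 = $4,674.60 per year
Ground rent: $1,032.48 per year
Yearly total = $10,266.84
Monthly = $10,266.84 ÷ 12 = $855.57
Cushion = 1 × $855.57 = $855.57

$855.57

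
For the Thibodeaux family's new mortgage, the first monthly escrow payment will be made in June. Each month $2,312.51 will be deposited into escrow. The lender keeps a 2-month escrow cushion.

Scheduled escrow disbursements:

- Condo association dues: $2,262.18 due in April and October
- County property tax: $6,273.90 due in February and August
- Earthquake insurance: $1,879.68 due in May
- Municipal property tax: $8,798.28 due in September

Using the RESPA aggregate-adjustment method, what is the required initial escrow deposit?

Cushion = 2 × $2,312.51 = $4,625.02
Trial balance (start $0, +$2,312.51 each month, − disbursements):
  Jun: +$2,312.51 → $2,312.51
  Jul: +$2,312.51 → $4,625.02
  Aug: +$2,312.51 − $6,273.90 → $663.63
  Sep: +$2,312.51 − $8,798.28 → -$5,822.14
  Oct: +$2,312.51 − $2,262.18 → -$5,771.81
  Nov: +$2,312.51 → -$3,459.30
  Dec: +$2,312.51 → -$1,146.79
  Jan: +$2,312.51 → $1,165.72
  Feb: +$2,312.51 − $6,273.90 → -$2,795.67
  Mar: +$2,312.51 → -$483.16
  Apr: +$2,312.51 − $2,262.18 → -$432.83
  May: +$2,312.51 − $1,879.68 → $0.00
Lowest trial balance = -$5,822.14 (Sep)
Initial deposit = cushion − low point = $4,625.02 − (-$5,822.14) = $10,447.16

$10,447.16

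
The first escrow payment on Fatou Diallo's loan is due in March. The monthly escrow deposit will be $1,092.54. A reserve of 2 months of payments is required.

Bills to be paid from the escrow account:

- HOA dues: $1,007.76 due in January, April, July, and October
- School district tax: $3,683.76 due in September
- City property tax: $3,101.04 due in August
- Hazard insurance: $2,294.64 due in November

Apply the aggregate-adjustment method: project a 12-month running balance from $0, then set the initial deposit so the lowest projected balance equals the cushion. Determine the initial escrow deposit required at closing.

Cushion = 2 × $1,092.54 = $2,185.08
Trial balance (start $0, +$1,092.54 each month, − disbursements):
  Mar: +$1,092.54 → $1,092.54
  Apr: +$1,092.54 − $1,007.76 → $1,177.32
  May: +$1,092.54 → $2,269.86
  Jun: +$1,092.54 → $3,362.40
  Jul: +$1,092.54 − $1,007.76 → $3,447.18
  Aug: +$1,092.54 − $3,101.04 → $1,438.68
  Sep: +$1,092.54 − $3,683.76 → -$1,152.54
  Oct: +$1,092.54 − $1,007.76 → -$1,067.76
  Nov: +$1,092.54 − $2,294.64 → -$2,269.86
  Dec: +$1,092.54 → -$1,177.32
  Jan: +$1,092.54 − $1,007.76 → -$1,092.54
  Feb: +$1,092.54 → $0.00
Lowest trial balance = -$2,269.86 (Nov)
Initial deposit = cushion − low point = $2,185.08 − (-$2,269.86) = $4,454.94

$4,454.94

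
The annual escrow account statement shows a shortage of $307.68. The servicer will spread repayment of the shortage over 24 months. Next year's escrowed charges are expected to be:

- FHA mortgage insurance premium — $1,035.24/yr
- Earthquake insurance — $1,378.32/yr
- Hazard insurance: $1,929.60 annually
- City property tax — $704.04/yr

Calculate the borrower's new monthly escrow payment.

$433.42

FHA mortgage insurance premium — $1,035.24/yr
Earthquake insurance — $1,378.32/yr
Hazard insurance — $1,929.60/yr
City property tax — $704.04/yr
Total annual escrow = $5,047.20
Monthly = $5,047.20 ÷ 12 = $420.60
Shortage per month = $307.68 / 24 = $12.82
New monthly escrow = $420.60 + $12.82 = $433.42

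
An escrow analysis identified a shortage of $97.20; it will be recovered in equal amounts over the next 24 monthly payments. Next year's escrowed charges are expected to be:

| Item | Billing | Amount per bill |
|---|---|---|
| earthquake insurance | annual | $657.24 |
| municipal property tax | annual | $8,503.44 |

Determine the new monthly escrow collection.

Earthquake insurance = $657.24 annually
Municipal property tax = $8,503.44 annually
Combined annual = $657.24 + $8,503.44 = $9,160.68
Monthly = $9,160.68 / 12 = $763.39
Shortage per month = $97.20 / 24 = $4.05
Adjusted monthly = $763.39 + $4.05 = $767.44

$767.44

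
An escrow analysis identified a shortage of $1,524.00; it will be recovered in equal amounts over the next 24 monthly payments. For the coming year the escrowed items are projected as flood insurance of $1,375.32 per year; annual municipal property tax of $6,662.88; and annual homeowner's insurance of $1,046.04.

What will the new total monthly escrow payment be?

$820.52

Flood insurance: $1,375.32 annually
Municipal property tax: $6,662.88 annually
Homeowner's insurance: $1,046.04 annually
Total per year = $9,084.24
Monthly = $9,084.24 / 12 = $757.02
Shortage per month = $1,524.00 / 24 = $63.50
Adjusted monthly = $757.02 + $63.50 = $820.52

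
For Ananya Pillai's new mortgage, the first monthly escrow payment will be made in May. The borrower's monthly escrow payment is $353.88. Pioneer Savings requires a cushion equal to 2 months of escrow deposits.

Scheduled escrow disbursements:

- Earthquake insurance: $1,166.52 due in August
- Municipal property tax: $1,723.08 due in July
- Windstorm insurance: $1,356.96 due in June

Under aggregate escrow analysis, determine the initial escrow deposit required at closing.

$3,538.80

Cushion = 2 × $353.88 = $707.76
Trial balance (start $0, +$353.88 each month, − disbursements):
  May: +$353.88 → $353.88
  Jun: +$353.88 − $1,356.96 → -$649.20
  Jul: +$353.88 − $1,723.08 → -$2,018.40
  Aug: +$353.88 − $1,166.52 → -$2,831.04
  Sep: +$353.88 → -$2,477.16
  Oct: +$353.88 → -$2,123.28
  Nov: +$353.88 → -$1,769.40
  Dec: +$353.88 → -$1,415.52
  Jan: +$353.88 → -$1,061.64
  Feb: +$353.88 → -$707.76
  Mar: +$353.88 → -$353.88
  Apr: +$353.88 → $0.00
Lowest trial balance = -$2,831.04 (Aug)
Initial deposit = cushion − low point = $707.76 − (-$2,831.04) = $3,538.80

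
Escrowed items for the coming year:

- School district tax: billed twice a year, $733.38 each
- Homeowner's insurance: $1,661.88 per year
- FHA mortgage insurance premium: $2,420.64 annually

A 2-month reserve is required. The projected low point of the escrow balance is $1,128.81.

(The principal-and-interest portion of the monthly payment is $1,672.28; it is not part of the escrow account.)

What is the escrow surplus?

School district tax: $733.38 × 2 = $1,466.76 per year
Homeowner's insurance: $1,661.88 per year
FHA mortgage insurance premium: $2,420.64 per year
Total annual escrow = $5,549.28
Monthly escrow = $5,549.28 ÷ 12 = $462.44
Cushion = 2 × $462.44 = $924.88
Excess over cushion: $1,128.81 − $924.88 = $203.93

$203.93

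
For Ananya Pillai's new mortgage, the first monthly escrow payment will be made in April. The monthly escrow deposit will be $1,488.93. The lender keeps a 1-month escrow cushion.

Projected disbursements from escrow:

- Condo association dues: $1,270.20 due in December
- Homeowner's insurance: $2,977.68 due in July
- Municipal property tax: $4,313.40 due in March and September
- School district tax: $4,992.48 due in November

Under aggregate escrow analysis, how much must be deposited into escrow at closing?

Cushion = 1 × $1,488.93 = $1,488.93
Trial balance (start $0, +$1,488.93 each month, − disbursements):
  Apr: +$1,488.93 → $1,488.93
  May: +$1,488.93 → $2,977.86
  Jun: +$1,488.93 → $4,466.79
  Jul: +$1,488.93 − $2,977.68 → $2,978.04
  Aug: +$1,488.93 → $4,466.97
  Sep: +$1,488.93 − $4,313.40 → $1,642.50
  Oct: +$1,488.93 → $3,131.43
  Nov: +$1,488.93 − $4,992.48 → -$372.12
  Dec: +$1,488.93 − $1,270.20 → -$153.39
  Jan: +$1,488.93 → $1,335.54
  Feb: +$1,488.93 → $2,824.47
  Mar: +$1,488.93 − $4,313.40 → $0.00
Lowest trial balance = -$372.12 (Nov)
Initial deposit = cushion − low point = $1,488.93 − (-$372.12) = $1,861.05

$1,861.05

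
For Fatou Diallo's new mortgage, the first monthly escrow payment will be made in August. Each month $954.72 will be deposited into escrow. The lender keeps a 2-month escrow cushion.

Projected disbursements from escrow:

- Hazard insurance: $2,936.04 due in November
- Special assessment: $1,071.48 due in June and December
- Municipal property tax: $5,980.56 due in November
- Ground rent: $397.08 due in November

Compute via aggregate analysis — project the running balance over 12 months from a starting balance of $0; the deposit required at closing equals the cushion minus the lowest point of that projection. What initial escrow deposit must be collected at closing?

$7,521.00

Cushion = 2 × $954.72 = $1,909.44
Trial balance (start $0, +$954.72 each month, − disbursements):
  Aug: +$954.72 → $954.72
  Sep: +$954.72 → $1,909.44
  Oct: +$954.72 → $2,864.16
  Nov: +$954.72 − $9,313.68 → -$5,494.80
  Dec: +$954.72 − $1,071.48 → -$5,611.56
  Jan: +$954.72 → -$4,656.84
  Feb: +$954.72 → -$3,702.12
  Mar: +$954.72 → -$2,747.40
  Apr: +$954.72 → -$1,792.68
  May: +$954.72 → -$837.96
  Jun: +$954.72 − $1,071.48 → -$954.72
  Jul: +$954.72 → $0.00
Lowest trial balance = -$5,611.56 (Dec)
Initial deposit = cushion − low point = $1,909.44 − (-$5,611.56) = $7,521.00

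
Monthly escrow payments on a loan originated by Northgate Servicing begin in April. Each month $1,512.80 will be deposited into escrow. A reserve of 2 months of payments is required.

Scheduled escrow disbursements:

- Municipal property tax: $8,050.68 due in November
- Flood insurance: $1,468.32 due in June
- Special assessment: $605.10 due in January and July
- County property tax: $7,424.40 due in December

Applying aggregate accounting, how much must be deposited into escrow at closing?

$6,958.90

Cushion = 2 × $1,512.80 = $3,025.60
Trial balance (start $0, +$1,512.80 each month, − disbursements):
  Apr: +$1,512.80 → $1,512.80
  May: +$1,512.80 → $3,025.60
  Jun: +$1,512.80 − $1,468.32 → $3,070.08
  Jul: +$1,512.80 − $605.10 → $3,977.78
  Aug: +$1,512.80 → $5,490.58
  Sep: +$1,512.80 → $7,003.38
  Oct: +$1,512.80 → $8,516.18
  Nov: +$1,512.80 − $8,050.68 → $1,978.30
  Dec: +$1,512.80 − $7,424.40 → -$3,933.30
  Jan: +$1,512.80 − $605.10 → -$3,025.60
  Feb: +$1,512.80 → -$1,512.80
  Mar: +$1,512.80 → $0.00
Lowest trial balance = -$3,933.30 (Dec)
Initial deposit = cushion − low point = $3,025.60 − (-$3,933.30) = $6,958.90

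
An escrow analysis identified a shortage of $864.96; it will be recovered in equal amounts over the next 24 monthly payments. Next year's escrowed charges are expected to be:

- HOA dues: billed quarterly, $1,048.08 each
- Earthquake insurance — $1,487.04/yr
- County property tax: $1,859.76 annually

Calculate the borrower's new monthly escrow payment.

$664.30

HOA dues: $1,048.08 × 4 = $4,192.32
Earthquake insurance: $1,487.04
County property tax: $1,859.76
Total per year = $7,539.12
Base monthly escrow = $7,539.12 ÷ 12 = $628.26
Shortage spread = $864.96 / 24 = $36.04/mo
Adjusted monthly = $628.26 + $36.04 = $664.30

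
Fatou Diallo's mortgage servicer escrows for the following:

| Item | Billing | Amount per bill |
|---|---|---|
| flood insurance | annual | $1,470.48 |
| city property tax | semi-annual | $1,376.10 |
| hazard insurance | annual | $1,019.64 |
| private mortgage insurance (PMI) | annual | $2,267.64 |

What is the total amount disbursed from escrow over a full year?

$7,509.96

Flood insurance — $1,470.48 annually
City property tax — $1,376.10 × 2 = $2,752.20 annually
Hazard insurance — $1,019.64 annually
Private mortgage insurance (PMI) — $2,267.64 annually
Total annual escrow = $7,509.96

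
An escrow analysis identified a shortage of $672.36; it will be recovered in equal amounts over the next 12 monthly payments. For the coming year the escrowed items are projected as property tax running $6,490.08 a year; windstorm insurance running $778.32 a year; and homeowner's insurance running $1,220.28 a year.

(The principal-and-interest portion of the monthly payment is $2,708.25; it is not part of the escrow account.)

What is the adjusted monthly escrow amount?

$763.42

Property tax: $6,490.08
Windstorm insurance: $778.32
Homeowner's insurance: $1,220.28
Yearly total = $6,490.08 + $778.32 + $1,220.28 = $8,488.68
Monthly = $8,488.68 ÷ 12 = $707.39
Shortage per month = $672.36 / 12 = $56.03
New monthly escrow = $707.39 + $56.03 = $763.42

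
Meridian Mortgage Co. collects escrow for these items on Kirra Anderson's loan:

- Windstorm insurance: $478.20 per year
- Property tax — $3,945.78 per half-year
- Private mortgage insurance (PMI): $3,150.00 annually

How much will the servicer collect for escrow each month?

Windstorm insurance — $478.20 annually
Property tax — $3,945.78 × 2 = $7,891.56 annually
Private mortgage insurance (PMI) — $3,150.00 annually
Total annual escrow = $11,519.76
Per month = $11,519.76 / 12 = $959.98

$959.98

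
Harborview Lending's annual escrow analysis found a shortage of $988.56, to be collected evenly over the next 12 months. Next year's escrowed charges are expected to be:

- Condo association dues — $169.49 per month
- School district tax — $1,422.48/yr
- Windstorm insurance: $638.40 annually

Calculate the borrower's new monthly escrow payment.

$423.61

Condo association dues = $169.49 × 12 = $2,033.88 per year
School district tax = $1,422.48 per year
Windstorm insurance = $638.40 per year
Annual escrow total = $4,094.76
Base monthly escrow = $4,094.76 ÷ 12 = $341.23
Shortage spread = $988.56 / 12 = $82.38/mo
Adjusted monthly = $341.23 + $82.38 = $423.61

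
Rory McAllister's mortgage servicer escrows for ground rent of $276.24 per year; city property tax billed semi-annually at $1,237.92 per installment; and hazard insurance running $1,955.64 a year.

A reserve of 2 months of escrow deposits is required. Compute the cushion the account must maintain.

Ground rent — $276.24
City property tax — $1,237.92 × 2 = $2,475.84
Hazard insurance — $1,955.64
Yearly total = $4,707.72
Monthly = $4,707.72 ÷ 12 = $392.31
Cushion = 2 × $392.31 = $784.62

$784.62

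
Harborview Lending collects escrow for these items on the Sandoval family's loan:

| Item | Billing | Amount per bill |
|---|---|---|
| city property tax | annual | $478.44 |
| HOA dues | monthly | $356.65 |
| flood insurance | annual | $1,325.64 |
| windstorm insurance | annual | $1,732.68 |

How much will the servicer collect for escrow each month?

$651.38

City property tax: $478.44
HOA dues: $356.65 × 12 = $4,279.80
Flood insurance: $1,325.64
Windstorm insurance: $1,732.68
Combined annual = $7,816.56
Monthly = $7,816.56 ÷ 12 = $651.38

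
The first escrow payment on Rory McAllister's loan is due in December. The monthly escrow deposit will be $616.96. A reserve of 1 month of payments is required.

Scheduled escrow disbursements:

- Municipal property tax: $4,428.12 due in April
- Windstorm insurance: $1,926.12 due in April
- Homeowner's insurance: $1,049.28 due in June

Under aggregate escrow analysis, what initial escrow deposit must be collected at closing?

$3,886.40

Cushion = 1 × $616.96 = $616.96
Trial balance (start $0, +$616.96 each month, − disbursements):
  Dec: +$616.96 → $616.96
  Jan: +$616.96 → $1,233.92
  Feb: +$616.96 → $1,850.88
  Mar: +$616.96 → $2,467.84
  Apr: +$616.96 − $6,354.24 → -$3,269.44
  May: +$616.96 → -$2,652.48
  Jun: +$616.96 − $1,049.28 → -$3,084.80
  Jul: +$616.96 → -$2,467.84
  Aug: +$616.96 → -$1,850.88
  Sep: +$616.96 → -$1,233.92
  Oct: +$616.96 → -$616.96
  Nov: +$616.96 → $0.00
Lowest trial balance = -$3,269.44 (Apr)
Initial deposit = cushion − low point = $616.96 − (-$3,269.44) = $3,886.40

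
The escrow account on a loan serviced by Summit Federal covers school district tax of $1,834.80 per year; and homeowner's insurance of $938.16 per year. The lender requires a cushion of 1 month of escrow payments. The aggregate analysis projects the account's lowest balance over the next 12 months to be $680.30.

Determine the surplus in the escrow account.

$449.22

School district tax — $1,834.80 annually
Homeowner's insurance — $938.16 annually
Yearly total = $1,834.80 + $938.16 = $2,772.96
Monthly = $2,772.96 / 12 = $231.08
Required reserve = 1 × $231.08 = $231.08
Excess over cushion: $680.30 − $231.08 = $449.22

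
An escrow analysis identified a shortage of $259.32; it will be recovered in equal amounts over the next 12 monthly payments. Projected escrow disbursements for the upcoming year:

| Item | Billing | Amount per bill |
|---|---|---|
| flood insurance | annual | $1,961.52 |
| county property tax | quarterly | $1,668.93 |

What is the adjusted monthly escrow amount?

Flood insurance = $1,961.52 annually
County property tax = $1,668.93 × 4 = $6,675.72 annually
Total annual escrow = $1,961.52 + $6,675.72 = $8,637.24
Base monthly escrow = $8,637.24 / 12 = $719.77
Monthly shortage recovery: $259.32 / 12 = $21.61
Adjusted monthly = $719.77 + $21.61 = $741.38

$741.38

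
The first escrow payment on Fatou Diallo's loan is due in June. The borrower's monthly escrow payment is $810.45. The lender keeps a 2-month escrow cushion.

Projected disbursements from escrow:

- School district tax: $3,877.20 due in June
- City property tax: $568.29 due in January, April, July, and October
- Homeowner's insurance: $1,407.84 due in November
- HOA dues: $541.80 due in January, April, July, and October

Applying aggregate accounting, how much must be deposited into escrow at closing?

$4,987.29

Cushion = 2 × $810.45 = $1,620.90
Trial balance (start $0, +$810.45 each month, − disbursements):
  Jun: +$810.45 − $3,877.20 → -$3,066.75
  Jul: +$810.45 − $1,110.09 → -$3,366.39
  Aug: +$810.45 → -$2,555.94
  Sep: +$810.45 → -$1,745.49
  Oct: +$810.45 − $1,110.09 → -$2,045.13
  Nov: +$810.45 − $1,407.84 → -$2,642.52
  Dec: +$810.45 → -$1,832.07
  Jan: +$810.45 − $1,110.09 → -$2,131.71
  Feb: +$810.45 → -$1,321.26
  Mar: +$810.45 → -$510.81
  Apr: +$810.45 − $1,110.09 → -$810.45
  May: +$810.45 → $0.00
Lowest trial balance = -$3,366.39 (Jul)
Initial deposit = cushion − low point = $1,620.90 − (-$3,366.39) = $4,987.29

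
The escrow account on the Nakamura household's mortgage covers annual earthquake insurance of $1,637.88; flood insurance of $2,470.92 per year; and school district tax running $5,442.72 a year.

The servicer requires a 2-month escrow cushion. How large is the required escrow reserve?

Earthquake insurance = $1,637.88 per year
Flood insurance = $2,470.92 per year
School district tax = $5,442.72 per year
Total annual escrow = $9,551.52
Monthly escrow = $9,551.52 ÷ 12 = $795.96
Cushion = 2 × $795.96 = $1,591.92

$1,591.92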